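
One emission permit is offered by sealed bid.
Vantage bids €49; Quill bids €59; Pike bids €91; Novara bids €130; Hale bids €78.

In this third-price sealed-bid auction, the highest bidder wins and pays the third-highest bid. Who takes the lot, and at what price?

Novara pays €78

Third-price sealed-bid auction: the highest bidder wins and pays the third-highest bid.
Bids in order: 130 (Novara) > 91 (Pike) > 78 (Hale) > 59 (Quill) > 49 (Vantage)
Novara is highest; pays the third-highest bid, €78.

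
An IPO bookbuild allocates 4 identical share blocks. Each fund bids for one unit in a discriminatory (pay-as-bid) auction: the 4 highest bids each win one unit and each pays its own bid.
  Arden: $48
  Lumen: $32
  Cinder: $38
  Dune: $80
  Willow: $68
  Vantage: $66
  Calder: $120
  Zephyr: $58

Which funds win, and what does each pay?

Calder $120, Dune $80, Willow $68, Vantage $66

Bids ranked high→low: 120 (Calder), 80 (Dune), 68 (Willow), 66 (Vantage), 58 (Zephyr), 48 (Arden), …
Winners (4 units): Calder, Dune, Willow, Vantage.
Each winner pays its own bid: Calder $120, Dune $80, Willow $68, Vantage $66.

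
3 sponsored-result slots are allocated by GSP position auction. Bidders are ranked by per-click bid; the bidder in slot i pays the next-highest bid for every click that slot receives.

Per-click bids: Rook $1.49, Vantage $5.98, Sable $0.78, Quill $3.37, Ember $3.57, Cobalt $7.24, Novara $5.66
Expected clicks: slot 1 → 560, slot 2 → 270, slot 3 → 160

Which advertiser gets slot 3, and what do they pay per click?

Sorting advertisers: $7.24 (Cobalt) > $5.98 (Vantage) > $5.66 (Novara) > $3.57 (Ember) > …
Slot 3 goes to the third-ranked bidder, Novara, who pays the next bid down: $3.57/click.

Novara; $3.57 per click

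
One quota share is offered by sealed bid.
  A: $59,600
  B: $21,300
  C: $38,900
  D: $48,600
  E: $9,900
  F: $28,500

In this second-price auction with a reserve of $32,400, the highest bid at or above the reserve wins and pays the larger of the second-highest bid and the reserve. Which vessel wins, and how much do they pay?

Bids ranked: 59,600 (A) > 48,600 (D) > 38,900 (C) > 28,500 (F) > 21,300 (B) > 9,900 (E)
Highest eligible bid: A at $59,600.
max(second-highest $48,600, reserve $32,400) = $48,600; the reserve does not bind.

A pays $48,600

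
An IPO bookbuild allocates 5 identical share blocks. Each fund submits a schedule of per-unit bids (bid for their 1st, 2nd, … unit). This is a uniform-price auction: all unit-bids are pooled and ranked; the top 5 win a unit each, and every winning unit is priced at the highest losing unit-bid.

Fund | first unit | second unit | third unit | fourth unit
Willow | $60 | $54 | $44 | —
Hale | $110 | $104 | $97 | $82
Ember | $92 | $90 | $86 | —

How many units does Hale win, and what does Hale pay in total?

All unit-bids, highest first — top 5: 110 (Hale-1), 104 (Hale-2), 97 (Hale-3), 92 (Ember-1), 90 (Ember-2)
First bid not allocated: $86.
Hale wins 3 unit(s) at $86 each.

Hale: 3 units, pays $258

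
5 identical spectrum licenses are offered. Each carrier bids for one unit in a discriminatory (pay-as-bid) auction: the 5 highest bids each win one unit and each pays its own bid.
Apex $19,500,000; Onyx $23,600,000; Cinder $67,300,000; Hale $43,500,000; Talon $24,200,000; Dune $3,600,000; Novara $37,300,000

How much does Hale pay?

Sorting: 67,300,000 (Cinder), 43,500,000 (Hale), 37,300,000 (Novara), 24,200,000 (Talon), 23,600,000 (Onyx), 19,500,000 (Apex), 3,600,000 (Dune)
The 5 highest are Cinder, Hale, Novara, Talon, Onyx.
Hale wins → own bid $43,500,000.

Hale pays $43,500,000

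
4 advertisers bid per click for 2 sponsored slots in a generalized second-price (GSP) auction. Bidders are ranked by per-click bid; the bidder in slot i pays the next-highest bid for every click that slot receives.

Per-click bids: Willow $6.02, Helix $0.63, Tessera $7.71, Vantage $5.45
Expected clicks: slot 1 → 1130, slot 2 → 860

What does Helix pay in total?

Sorting advertisers: $7.71 (Tessera) > $6.02 (Willow) > $5.45 (Vantage) > …
Helix ranks below slot 2 → no slot, pays nothing.

Helix pays $0.00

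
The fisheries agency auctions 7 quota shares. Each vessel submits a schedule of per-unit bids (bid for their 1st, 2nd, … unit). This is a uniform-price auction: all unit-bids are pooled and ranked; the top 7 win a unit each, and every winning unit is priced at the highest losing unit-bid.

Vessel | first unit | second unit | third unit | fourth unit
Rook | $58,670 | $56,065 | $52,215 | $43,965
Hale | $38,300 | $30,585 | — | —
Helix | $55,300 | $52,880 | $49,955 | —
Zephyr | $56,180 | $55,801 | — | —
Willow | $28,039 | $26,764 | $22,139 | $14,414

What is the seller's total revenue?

Total revenue: $349,685

All unit-bids, highest first — top 7: 58,670 (Rook-1), 56,180 (Zephyr-1), 56,065 (Rook-2), 55,801 (Zephyr-2), 55,300 (Helix-1), 52,880 (Helix-2), 52,215 (Rook-3)
First bid not allocated: $49,955.
Allocation: Helix 2, Rook 3, Zephyr 2. Every unit priced at $49,955.
Revenue = 7 × 49,955 = $349,685.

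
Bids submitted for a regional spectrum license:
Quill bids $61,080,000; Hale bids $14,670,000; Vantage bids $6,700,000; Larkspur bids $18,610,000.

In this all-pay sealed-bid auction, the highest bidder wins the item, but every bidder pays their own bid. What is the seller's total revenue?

Total revenue: $101,060,000

All-pay sealed-bid auction: the highest bidder wins the item, but every bidder pays their own bid.
Sorting bids: 61,080,000 (Quill) > 18,610,000 (Larkspur) > 14,670,000 (Hale) > 6,700,000 (Vantage)
Quill wins with the top bid; all bids are sunk regardless.
Every bidder forfeits their bid regardless of winning.
Revenue = 61,080,000 + 14,670,000 + 6,700,000 + 18,610,000 = $101,060,000.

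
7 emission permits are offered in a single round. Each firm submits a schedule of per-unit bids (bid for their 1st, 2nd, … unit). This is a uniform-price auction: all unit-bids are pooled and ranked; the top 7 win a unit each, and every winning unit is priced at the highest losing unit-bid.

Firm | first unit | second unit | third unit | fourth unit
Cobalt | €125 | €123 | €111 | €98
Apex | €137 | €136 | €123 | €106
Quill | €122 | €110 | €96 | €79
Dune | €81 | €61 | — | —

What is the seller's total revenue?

Merging the schedules and taking the best 7: 137 (Apex-1), 136 (Apex-2), 125 (Cobalt-1), 123 (Cobalt-2), 123 (Apex-3), 122 (Quill-1), 111 (Cobalt-3)
First bid not allocated: €110.
Allocation: Apex 3, Cobalt 3, Quill 1. Every unit priced at €110.
Revenue = 7 × 110 = €770.

Total revenue: €770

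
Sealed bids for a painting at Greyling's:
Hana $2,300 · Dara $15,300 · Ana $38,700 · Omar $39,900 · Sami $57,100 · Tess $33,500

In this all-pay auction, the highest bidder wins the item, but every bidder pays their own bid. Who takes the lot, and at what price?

Bids ranked: 57,100 (Sami) > 39,900 (Omar) > 38,700 (Ana) > 33,500 (Tess) > 15,300 (Dara) > 2,300 (Hana)
Sami is highest and takes the item; every bidder forfeits their bid.

Sami pays $57,100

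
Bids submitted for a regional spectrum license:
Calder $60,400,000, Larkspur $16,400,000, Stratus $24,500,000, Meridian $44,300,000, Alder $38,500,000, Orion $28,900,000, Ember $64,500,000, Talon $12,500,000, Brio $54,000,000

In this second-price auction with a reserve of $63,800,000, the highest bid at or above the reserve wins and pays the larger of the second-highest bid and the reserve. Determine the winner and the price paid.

Bids ranked: 64,500,000 (Ember) > 60,400,000 (Calder) > 54,000,000 (Brio) > 44,300,000 (Meridian) > 38,500,000 (Alder) > 28,900,000 (Orion) > …
Highest eligible bid: Ember at $64,500,000.
max(second-highest $60,400,000, reserve $63,800,000) = $63,800,000.

Ember pays $63,800,000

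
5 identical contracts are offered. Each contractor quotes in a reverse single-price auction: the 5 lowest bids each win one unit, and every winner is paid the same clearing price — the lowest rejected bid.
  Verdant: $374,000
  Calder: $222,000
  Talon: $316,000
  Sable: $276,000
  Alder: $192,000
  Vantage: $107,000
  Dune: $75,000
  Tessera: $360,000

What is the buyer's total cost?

Bids ranked low→high: 75,000 (Dune), 107,000 (Vantage), 192,000 (Alder), 222,000 (Calder), 276,000 (Sable), 316,000 (Talon), 360,000 (Tessera), …
Winners (5 units): Dune, Vantage, Alder, Calder, Sable.
First losing bid is Talon's $316,000, which sets the uniform price.
Total cost = 5 × $316,000 = $1,580,000.

Total cost: $1,580,000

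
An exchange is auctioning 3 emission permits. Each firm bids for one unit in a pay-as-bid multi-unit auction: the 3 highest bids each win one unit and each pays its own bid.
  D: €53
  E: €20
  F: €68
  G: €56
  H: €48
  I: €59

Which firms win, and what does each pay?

F €68, I €59, G €56

Bids ranked high→low: 68 (F), 59 (I), 56 (G), 53 (D), 48 (H), …
Winners (3 units): F, I, G.
Each winner pays its own bid: F €68, I €59, G €56.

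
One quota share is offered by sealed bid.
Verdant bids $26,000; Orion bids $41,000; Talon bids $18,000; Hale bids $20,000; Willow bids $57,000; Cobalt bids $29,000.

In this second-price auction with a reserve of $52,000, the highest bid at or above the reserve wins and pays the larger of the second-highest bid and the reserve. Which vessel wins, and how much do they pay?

Sorting bids: 57,000 (Willow) > 41,000 (Orion) > 29,000 (Cobalt) > 26,000 (Verdant) > 20,000 (Hale) > 18,000 (Talon)
Highest eligible bid: Willow at $57,000.
Second-highest bid $41,000 is below the reserve $52,000, so the reserve binds → payment $52,000.

Willow pays $52,000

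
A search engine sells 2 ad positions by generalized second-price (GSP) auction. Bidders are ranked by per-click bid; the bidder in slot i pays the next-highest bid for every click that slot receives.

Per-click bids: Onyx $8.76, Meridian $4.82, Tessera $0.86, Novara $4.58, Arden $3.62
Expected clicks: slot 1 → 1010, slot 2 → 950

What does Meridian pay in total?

Per-click bids in order: $8.76 (Onyx) > $4.82 (Meridian) > $4.58 (Novara) > …
Meridian holds slot 2 → pays next bid $4.58 × 950 clicks = $4351.00.

Meridian pays $4351.00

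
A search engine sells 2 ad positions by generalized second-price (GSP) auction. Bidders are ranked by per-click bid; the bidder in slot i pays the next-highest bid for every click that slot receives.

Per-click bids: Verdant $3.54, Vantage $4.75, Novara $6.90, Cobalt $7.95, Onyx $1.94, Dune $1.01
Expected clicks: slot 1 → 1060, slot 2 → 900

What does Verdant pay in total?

Verdant pays $0.00

Per-click bids in order: $7.95 (Cobalt) > $6.90 (Novara) > $4.75 (Vantage) > …
Verdant ranks below slot 2 → no slot, pays nothing.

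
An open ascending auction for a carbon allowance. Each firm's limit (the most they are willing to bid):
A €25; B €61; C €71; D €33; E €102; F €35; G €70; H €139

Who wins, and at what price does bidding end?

H wins at €102

Sorting limits: 139 (H) > 102 (E) > 71 (C) > 70 (G) > 61 (B) > 35 (F) > …
Once the price passes €102, only H is left; the hammer falls at E's limit of €102.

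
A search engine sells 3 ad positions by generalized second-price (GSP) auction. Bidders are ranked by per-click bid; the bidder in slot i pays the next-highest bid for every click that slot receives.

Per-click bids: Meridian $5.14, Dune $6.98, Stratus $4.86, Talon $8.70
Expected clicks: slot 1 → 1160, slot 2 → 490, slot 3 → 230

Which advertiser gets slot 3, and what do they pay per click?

Meridian; $4.86 per click

Per-click bids in order: $8.70 (Talon) > $6.98 (Dune) > $5.14 (Meridian) > $4.86 (Stratus)
Slot 3 goes to the third-ranked bidder, Meridian, who pays the next bid down: $4.86/click.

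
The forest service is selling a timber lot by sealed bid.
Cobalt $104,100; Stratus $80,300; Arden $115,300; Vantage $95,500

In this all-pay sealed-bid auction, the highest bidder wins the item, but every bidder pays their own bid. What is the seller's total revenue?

Total revenue: $395,200

Bids ranked: 115,300 (Arden) > 104,100 (Cobalt) > 95,500 (Vantage) > 80,300 (Stratus)
Arden wins with the top bid; all bids are sunk regardless.
Every bidder forfeits their bid regardless of winning.
Revenue = 104,100 + 80,300 + 115,300 + 95,500 = $395,200.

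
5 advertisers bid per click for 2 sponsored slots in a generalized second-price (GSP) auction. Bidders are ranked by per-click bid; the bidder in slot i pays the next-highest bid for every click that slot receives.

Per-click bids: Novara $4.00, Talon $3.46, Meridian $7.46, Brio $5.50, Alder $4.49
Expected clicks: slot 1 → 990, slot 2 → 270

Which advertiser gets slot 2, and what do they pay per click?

Per-click bids in order: $7.46 (Meridian) > $5.50 (Brio) > $4.49 (Alder) > …
Slot 2 goes to the second-ranked bidder, Brio, who pays the next bid down: $4.49/click.

Brio; $4.49 per click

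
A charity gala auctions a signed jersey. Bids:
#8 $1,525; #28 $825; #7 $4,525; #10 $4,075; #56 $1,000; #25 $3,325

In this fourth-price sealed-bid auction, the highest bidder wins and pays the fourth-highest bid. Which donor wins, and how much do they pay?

#7 pays $1,525

Rule: the highest bidder wins and pays the fourth-highest bid.
Bids in order: 4,525 (#7) > 4,075 (#10) > 3,325 (#25) > 1,525 (#8) > 1,000 (#56) > 825 (#28)
#7 wins; payment is bid #4 in the ranking = $1,525.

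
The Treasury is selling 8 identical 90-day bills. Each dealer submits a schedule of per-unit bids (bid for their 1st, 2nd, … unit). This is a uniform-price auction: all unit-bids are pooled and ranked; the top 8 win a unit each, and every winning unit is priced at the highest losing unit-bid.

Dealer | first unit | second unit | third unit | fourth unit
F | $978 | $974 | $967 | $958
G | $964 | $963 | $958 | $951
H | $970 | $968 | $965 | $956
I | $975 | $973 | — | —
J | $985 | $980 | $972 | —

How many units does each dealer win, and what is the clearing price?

F 2, H 1, I 2, J 3; clearing price $968

Pooled unit-bids ranked (top 8): 985 (J-1), 980 (J-2), 978 (F-1), 975 (I-1), 974 (F-2), 973 (I-2), 972 (J-3), 970 (H-1)
Highest rejected unit-bid = $968.
Allocation: F 2, H 1, I 2, J 3.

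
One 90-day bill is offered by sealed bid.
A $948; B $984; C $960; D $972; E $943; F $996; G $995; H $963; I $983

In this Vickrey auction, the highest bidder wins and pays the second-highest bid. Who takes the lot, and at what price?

F pays $995

Rule: the highest bidder wins and pays the second-highest bid.
Bids in order: 996 (F) > 995 (G) > 984 (B) > 983 (I) > 972 (D) > 963 (H) > …
F is highest; pays the second-highest bid, $995.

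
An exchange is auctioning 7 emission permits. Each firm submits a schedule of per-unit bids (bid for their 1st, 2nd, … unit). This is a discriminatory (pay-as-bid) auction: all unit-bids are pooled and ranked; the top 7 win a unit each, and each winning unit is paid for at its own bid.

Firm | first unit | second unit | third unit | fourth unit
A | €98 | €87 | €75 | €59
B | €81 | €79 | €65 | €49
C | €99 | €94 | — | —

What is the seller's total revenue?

Total revenue: €613

Merging the schedules and taking the best 7: 99 (C-1), 98 (A-1), 94 (C-2), 87 (A-2), 81 (B-1), 79 (B-2), 75 (A-3)
Next rejected bid: €65 (not a price — pay-as-bid).
Each winning unit pays its own bid.
Revenue = 99 + 98 + 94 + 87 + 81 + 79 + 75 = €613.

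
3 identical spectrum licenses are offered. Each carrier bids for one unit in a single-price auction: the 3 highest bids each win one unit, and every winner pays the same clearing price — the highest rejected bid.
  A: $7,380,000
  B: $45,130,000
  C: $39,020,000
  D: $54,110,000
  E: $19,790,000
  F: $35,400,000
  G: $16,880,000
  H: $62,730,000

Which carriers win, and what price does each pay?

H, D, B; each pays $39,020,000

Sorting: 62,730,000 (H), 54,110,000 (D), 45,130,000 (B), 39,020,000 (C), 35,400,000 (F), …
Winners (3 units): H, D, B.
Clearing price = highest rejected bid = $39,020,000.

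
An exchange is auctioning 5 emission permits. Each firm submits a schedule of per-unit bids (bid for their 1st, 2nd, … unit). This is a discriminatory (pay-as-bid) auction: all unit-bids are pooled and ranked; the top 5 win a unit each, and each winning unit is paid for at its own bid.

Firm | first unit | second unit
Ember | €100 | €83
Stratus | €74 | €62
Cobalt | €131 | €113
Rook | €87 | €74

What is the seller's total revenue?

Total revenue: €514

Pooled unit-bids ranked (top 5): 131 (Cobalt-1), 113 (Cobalt-2), 100 (Ember-1), 87 (Rook-1), 83 (Ember-2)
Next rejected bid: €74 (not a price — pay-as-bid).
Each winning unit pays its own bid.
Revenue = 131 + 113 + 100 + 87 + 83 = €514.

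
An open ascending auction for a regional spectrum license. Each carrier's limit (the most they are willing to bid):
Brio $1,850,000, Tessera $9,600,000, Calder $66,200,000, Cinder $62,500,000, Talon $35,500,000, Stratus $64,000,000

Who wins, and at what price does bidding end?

Calder wins at $64,000,000

Sorting limits: 66,200,000 (Calder) > 64,000,000 (Stratus) > 62,500,000 (Cinder) > 35,500,000 (Talon) > 9,600,000 (Tessera) > 1,850,000 (Brio)
Bidding ends when Stratus exits at $64,000,000; Calder takes it.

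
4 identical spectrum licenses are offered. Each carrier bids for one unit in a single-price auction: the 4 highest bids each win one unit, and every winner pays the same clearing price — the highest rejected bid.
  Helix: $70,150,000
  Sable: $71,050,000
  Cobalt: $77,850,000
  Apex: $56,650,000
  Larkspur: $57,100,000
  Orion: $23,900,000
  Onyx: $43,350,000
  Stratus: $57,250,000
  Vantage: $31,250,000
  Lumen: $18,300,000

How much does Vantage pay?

Vantage pays $0

Bids ranked high→low: 77,850,000 (Cobalt), 71,050,000 (Sable), 70,150,000 (Helix), 57,250,000 (Stratus), 57,100,000 (Larkspur), 56,650,000 (Apex), …
Top 4: Cobalt, Sable, Helix, Stratus.
Highest unsuccessful bid: $57,100,000 → clearing price.
Vantage does not win → pays $0.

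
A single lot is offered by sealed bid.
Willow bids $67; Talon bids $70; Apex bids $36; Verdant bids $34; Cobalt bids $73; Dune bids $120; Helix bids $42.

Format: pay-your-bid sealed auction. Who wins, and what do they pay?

Pay-your-bid sealed auction: the highest bidder wins and pays their own bid.
Sorting bids: 120 (Dune) > 73 (Cobalt) > 70 (Talon) > 67 (Willow) > 42 (Helix) > 36 (Apex) > …
First-price: Dune pays what they bid, $120.

Dune pays $120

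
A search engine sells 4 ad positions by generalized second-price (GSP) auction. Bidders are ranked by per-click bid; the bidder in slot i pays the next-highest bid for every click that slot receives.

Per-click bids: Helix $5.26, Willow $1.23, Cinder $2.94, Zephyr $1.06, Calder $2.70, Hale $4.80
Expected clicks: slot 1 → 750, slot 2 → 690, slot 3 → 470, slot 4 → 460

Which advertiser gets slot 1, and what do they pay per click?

Per-click bids in order: $5.26 (Helix) > $4.80 (Hale) > $2.94 (Cinder) > $2.70 (Calder) > $1.23 (Willow) > …
Slot 1 goes to the first-ranked bidder, Helix, who pays the next bid down: $4.80/click.

Helix; $4.80 per click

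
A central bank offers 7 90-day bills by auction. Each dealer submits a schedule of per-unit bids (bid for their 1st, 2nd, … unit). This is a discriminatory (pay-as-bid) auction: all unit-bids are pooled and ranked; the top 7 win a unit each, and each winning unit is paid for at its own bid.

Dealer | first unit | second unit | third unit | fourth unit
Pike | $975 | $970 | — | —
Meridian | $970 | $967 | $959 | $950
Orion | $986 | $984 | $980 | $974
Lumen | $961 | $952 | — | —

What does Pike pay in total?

Pike pays $1,945

All unit-bids, highest first — top 7: 986 (Orion-1), 984 (Orion-2), 980 (Orion-3), 975 (Pike-1), 974 (Orion-4), 970 (Pike-2), 970 (Meridian-1)
Next rejected bid: $967 (not a price — pay-as-bid).
Pike's winning unit-bids: 975 + 970 = $1,945.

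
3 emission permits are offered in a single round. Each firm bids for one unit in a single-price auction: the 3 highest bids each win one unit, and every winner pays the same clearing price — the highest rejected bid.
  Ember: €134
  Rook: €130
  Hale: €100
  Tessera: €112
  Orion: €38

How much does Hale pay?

Hale pays €0

Ordering the bids: 134 (Ember), 130 (Rook), 112 (Tessera), 100 (Hale), 38 (Orion)
Winners (3 units): Ember, Rook, Tessera.
Highest unsuccessful bid: €100 → clearing price.
Hale does not win → pays €0.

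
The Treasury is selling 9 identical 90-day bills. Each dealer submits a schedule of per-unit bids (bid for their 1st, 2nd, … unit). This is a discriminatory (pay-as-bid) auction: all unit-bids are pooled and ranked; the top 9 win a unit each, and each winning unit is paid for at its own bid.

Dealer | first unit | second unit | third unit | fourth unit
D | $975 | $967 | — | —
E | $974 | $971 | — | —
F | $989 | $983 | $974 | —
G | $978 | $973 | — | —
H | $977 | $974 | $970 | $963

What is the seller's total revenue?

Pooled unit-bids ranked (top 9): 989 (F-1), 983 (F-2), 978 (G-1), 977 (H-1), 975 (D-1), 974 (E-1), 974 (F-3), 974 (H-2), 973 (G-2)
Next rejected bid: $971 (not a price — pay-as-bid).
Each winning unit pays its own bid.
Revenue = 989 + 983 + 978 + 977 + 975 + 974 + 974 + 974 + 973 = $8,797.

Total revenue: $8,797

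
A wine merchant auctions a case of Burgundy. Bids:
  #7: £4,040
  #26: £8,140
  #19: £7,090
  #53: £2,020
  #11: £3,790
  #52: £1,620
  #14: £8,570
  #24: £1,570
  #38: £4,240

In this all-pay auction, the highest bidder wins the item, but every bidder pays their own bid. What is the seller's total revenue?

Total revenue: £41,080

Bids in order: 8,570 (#14) > 8,140 (#26) > 7,090 (#19) > 4,240 (#38) > 4,040 (#7) > 3,790 (#11) > …
Every bidder forfeits their bid regardless of winning.
Revenue = 4,040 + 8,140 + 7,090 + 2,020 + 3,790 + 1,620 + 8,570 + 1,570 + 4,240 = £41,080.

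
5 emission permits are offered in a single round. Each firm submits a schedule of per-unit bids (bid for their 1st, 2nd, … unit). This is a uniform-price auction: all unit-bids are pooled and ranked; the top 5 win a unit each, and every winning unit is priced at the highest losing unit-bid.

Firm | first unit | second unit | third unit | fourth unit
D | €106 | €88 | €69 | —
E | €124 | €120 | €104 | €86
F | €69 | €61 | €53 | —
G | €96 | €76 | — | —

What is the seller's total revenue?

Total revenue: €440

Pooled unit-bids ranked (top 5): 124 (E-1), 120 (E-2), 106 (D-1), 104 (E-3), 96 (G-1)
Highest rejected unit-bid = €88.
Allocation: D 1, E 3, G 1. Every unit priced at €88.
Revenue = 5 × 88 = €440.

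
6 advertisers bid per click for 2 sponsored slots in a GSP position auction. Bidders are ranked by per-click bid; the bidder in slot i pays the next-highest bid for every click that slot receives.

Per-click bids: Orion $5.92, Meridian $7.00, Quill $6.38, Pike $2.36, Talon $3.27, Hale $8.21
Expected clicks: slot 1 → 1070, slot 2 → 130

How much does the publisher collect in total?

Total revenue: $8319.40

Ranked by bid: $8.21 (Hale) > $7.00 (Meridian) > $6.38 (Quill) > …
Slot 1: Hale pays $7.00 × 1070 = $7490.00
Slot 2: Meridian pays $6.38 × 130 = $829.40
Total = $8319.40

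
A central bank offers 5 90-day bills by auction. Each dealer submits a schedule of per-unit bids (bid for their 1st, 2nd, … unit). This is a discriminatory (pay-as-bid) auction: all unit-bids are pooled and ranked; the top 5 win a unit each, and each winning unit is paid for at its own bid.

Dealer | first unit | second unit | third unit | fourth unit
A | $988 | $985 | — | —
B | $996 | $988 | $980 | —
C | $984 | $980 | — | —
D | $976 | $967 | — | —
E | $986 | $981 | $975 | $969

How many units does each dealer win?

All unit-bids, highest first — top 5: 996 (B-1), 988 (A-1), 988 (B-2), 986 (E-1), 985 (A-2)
Next rejected bid: $984 (not a price — pay-as-bid).
Allocation: A 2, B 2, E 1.

A 2, B 2, E 1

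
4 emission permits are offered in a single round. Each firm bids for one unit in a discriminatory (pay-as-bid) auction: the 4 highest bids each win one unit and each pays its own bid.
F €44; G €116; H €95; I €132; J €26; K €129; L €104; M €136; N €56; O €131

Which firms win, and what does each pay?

Bids ranked high→low: 136 (M), 132 (I), 131 (O), 129 (K), 116 (G), 104 (L), …
The 4 highest are M, I, O, K.
Each winner pays its own bid: M €136, I €132, O €131, K €129.

M €136, I €132, O €131, K €129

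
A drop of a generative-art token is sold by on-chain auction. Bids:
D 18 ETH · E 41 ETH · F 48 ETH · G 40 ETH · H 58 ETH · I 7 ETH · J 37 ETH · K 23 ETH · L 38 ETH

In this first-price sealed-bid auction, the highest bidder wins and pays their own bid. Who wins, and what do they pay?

H pays 58 ETH

First-price sealed-bid auction: the highest bidder wins and pays their own bid.
Bids in order: 58 (H) > 48 (F) > 41 (E) > 40 (G) > 38 (L) > 37 (J) > …
H is highest → pays own bid, 58 ETH.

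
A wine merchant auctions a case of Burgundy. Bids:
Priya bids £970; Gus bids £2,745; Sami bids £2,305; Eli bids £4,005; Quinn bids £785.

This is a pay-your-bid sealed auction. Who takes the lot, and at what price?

Eli pays £4,005

Rule: the highest bidder wins and pays their own bid.
Sorting bids: 4,005 (Eli) > 2,745 (Gus) > 2,305 (Sami) > 970 (Priya) > 785 (Quinn)
Eli is highest → pays own bid, £4,005.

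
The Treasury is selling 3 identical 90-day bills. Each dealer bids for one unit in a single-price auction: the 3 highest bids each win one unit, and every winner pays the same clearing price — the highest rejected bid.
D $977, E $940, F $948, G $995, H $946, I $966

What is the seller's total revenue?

Total revenue: $2,844

Ordering the bids: 995 (G), 977 (D), 966 (I), 948 (F), 946 (H), …
The 3 highest are G, D, I.
Highest unsuccessful bid: $948 → clearing price.
Total revenue = 3 × $948 = $2,844.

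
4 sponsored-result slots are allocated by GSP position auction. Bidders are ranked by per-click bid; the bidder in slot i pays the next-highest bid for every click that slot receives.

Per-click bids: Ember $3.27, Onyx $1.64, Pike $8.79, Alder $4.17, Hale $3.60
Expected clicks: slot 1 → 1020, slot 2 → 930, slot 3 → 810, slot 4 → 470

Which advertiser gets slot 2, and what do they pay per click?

Alder; $3.60 per click

Sorting advertisers: $8.79 (Pike) > $4.17 (Alder) > $3.60 (Hale) > $3.27 (Ember) > $1.64 (Onyx)
Slot 2 goes to the second-ranked bidder, Alder, who pays the next bid down: $3.60/click.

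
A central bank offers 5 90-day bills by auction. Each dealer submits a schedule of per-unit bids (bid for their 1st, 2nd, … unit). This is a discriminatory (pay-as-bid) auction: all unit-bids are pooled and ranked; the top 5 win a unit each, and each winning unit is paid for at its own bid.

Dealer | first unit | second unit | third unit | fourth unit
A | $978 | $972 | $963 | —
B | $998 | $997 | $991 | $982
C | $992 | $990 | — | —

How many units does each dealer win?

B 3, C 2

All unit-bids, highest first — top 5: 998 (B-1), 997 (B-2), 992 (C-1), 991 (B-3), 990 (C-2)
Next rejected bid: $982 (not a price — pay-as-bid).
Allocation: B 3, C 2.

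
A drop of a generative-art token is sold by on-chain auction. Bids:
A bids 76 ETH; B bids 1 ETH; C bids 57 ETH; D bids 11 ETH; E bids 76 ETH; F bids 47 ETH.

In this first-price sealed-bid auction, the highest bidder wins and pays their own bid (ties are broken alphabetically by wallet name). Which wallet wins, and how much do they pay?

First-price sealed-bid auction: the highest bidder wins and pays their own bid.
Sorting bids: 76 (A) > 76 (E) > 57 (C) > 47 (F) > 11 (D) > 1 (B)
A and E tie at 76 ETH; tie-break gives it to A.
A is highest → pays own bid, 76 ETH.

A pays 76 ETH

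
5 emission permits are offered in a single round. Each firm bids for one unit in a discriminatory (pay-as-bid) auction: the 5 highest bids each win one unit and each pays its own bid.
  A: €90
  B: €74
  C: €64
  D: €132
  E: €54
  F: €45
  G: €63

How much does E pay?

E pays €0

Bids ranked high→low: 132 (D), 90 (A), 74 (B), 64 (C), 63 (G), 54 (E), 45 (F)
Top 5: D, A, B, C, G.
E does not win → €0.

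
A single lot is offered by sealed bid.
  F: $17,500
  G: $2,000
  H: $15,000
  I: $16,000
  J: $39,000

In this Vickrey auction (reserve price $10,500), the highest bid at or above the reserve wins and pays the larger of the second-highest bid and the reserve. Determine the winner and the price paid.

J pays $17,500

Sorting bids: 39,000 (J) > 17,500 (F) > 16,000 (I) > 15,000 (H) > 2,000 (G)
Highest eligible bid: J at $39,000.
Second-highest bid $17,500 exceeds the reserve $10,500 → payment $17,500.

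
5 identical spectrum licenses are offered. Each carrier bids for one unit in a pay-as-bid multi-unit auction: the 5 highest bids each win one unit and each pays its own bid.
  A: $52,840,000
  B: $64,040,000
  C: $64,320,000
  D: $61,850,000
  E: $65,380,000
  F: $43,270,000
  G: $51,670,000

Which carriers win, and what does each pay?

E $65,380,000, C $64,320,000, B $64,040,000, D $61,850,000, A $52,840,000

Sorting: 65,380,000 (E), 64,320,000 (C), 64,040,000 (B), 61,850,000 (D), 52,840,000 (A), 51,670,000 (G), 43,270,000 (F)
Winners (5 units): E, C, B, D, A.
Each winner pays its own bid: E $65,380,000, C $64,320,000, B $64,040,000, D $61,850,000, A $52,840,000.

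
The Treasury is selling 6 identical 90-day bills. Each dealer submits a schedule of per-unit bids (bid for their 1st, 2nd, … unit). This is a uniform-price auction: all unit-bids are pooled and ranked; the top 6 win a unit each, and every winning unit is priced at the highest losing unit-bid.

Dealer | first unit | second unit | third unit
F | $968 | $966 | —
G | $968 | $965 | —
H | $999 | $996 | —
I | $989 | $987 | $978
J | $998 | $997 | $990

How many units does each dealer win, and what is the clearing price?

H 2, I 1, J 3; clearing price $987

Merging the schedules and taking the best 6: 999 (H-1), 998 (J-1), 997 (J-2), 996 (H-2), 990 (J-3), 989 (I-1)
The (k+1)-th unit-bid is $987.
Allocation: H 2, I 1, J 3.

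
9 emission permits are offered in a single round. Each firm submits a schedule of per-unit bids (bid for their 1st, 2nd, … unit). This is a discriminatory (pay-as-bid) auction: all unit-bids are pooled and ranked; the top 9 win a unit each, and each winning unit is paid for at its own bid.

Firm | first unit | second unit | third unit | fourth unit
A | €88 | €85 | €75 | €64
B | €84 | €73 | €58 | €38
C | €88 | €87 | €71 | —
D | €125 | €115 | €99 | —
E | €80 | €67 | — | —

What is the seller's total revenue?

Pooled unit-bids ranked (top 9): 125 (D-1), 115 (D-2), 99 (D-3), 88 (A-1), 88 (C-1), 87 (C-2), 85 (A-2), 84 (B-1), 80 (E-1)
Next rejected bid: €75 (not a price — pay-as-bid).
Each winning unit pays its own bid.
Revenue = 125 + 115 + 99 + 88 + 88 + 87 + 85 + 84 + 80 = €851.

Total revenue: €851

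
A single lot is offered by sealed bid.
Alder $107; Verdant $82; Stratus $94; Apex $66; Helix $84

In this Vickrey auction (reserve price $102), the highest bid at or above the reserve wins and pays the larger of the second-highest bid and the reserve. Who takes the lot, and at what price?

Bids in order: 107 (Alder) > 94 (Stratus) > 84 (Helix) > 82 (Verdant) > 66 (Apex)
Highest eligible bid: Alder at $107.
Second-highest bid $94 is below the reserve $102, so the reserve binds → payment $102.

Alder pays $102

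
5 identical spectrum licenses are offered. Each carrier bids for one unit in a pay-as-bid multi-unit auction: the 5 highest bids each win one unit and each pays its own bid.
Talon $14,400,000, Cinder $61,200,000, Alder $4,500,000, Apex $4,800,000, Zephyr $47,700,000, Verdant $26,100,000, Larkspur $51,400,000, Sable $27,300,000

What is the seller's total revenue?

Bids ranked high→low: 61,200,000 (Cinder), 51,400,000 (Larkspur), 47,700,000 (Zephyr), 27,300,000 (Sable), 26,100,000 (Verdant), 14,400,000 (Talon), 4,800,000 (Apex), …
Winners (5 units): Cinder, Larkspur, Zephyr, Sable, Verdant.
Total revenue = 61,200,000 + 51,400,000 + 47,700,000 + 27,300,000 + 26,100,000 = $213,700,000.

Total revenue: $213,700,000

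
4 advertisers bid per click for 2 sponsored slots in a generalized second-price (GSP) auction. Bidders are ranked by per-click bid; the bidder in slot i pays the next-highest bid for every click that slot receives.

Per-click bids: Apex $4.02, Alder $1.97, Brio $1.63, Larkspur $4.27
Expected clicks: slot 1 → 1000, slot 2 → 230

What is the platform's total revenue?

Sorting advertisers: $4.27 (Larkspur) > $4.02 (Apex) > $1.97 (Alder) > …
Slot 1: Larkspur pays $4.02 × 1000 = $4020.00
Slot 2: Apex pays $1.97 × 230 = $453.10
Total = $4473.10

Total revenue: $4473.10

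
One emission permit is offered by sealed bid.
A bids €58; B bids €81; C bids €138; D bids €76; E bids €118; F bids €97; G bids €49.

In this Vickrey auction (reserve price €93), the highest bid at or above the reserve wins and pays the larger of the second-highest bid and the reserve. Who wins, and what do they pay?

Vickrey auction (reserve price €93): the highest bid at or above the reserve wins and pays the larger of the second-highest bid and the reserve.
Sorting bids: 138 (C) > 118 (E) > 97 (F) > 81 (B) > 76 (D) > 58 (A) > …
C has the top bid at or above the reserve (€138).
Second-highest bid €118 exceeds the reserve €93 → payment €118.

C pays €118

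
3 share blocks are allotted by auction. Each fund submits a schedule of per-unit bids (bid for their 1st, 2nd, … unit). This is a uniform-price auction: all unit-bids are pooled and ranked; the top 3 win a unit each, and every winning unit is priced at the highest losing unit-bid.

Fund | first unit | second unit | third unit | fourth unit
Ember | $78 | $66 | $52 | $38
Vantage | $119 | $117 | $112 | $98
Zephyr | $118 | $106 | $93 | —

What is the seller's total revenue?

All unit-bids, highest first — top 3: 119 (Vantage-1), 118 (Zephyr-1), 117 (Vantage-2)
First bid not allocated: $112.
Allocation: Vantage 2, Zephyr 1. Every unit priced at $112.
Revenue = 3 × 112 = $336.

Total revenue: $336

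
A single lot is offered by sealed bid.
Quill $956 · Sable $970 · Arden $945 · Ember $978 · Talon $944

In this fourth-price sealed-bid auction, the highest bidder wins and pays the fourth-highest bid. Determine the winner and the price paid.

Ember pays $945

Fourth-price sealed-bid auction: the highest bidder wins and pays the fourth-highest bid.
Sorting bids: 978 (Ember) > 970 (Sable) > 956 (Quill) > 945 (Arden) > 944 (Talon)
Ember wins; payment is bid #4 in the ranking = $945.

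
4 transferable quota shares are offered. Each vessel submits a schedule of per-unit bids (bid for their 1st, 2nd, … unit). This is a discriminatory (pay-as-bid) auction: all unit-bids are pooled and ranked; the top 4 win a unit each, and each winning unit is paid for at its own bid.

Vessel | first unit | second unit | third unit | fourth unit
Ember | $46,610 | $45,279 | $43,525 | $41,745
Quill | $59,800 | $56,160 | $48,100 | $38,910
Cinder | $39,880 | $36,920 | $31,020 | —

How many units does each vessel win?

Pooled unit-bids ranked (top 4): 59,800 (Quill-1), 56,160 (Quill-2), 48,100 (Quill-3), 46,610 (Ember-1)
Next rejected bid: $45,279 (not a price — pay-as-bid).
Allocation: Ember 1, Quill 3.

Ember 1, Quill 3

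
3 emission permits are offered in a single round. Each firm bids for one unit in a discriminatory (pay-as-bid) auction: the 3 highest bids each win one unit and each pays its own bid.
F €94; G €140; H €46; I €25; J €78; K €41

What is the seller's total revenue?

Sorting: 140 (G), 94 (F), 78 (J), 46 (H), 41 (K), …
The 3 highest are G, F, J.
Total revenue = 140 + 94 + 78 = €312.

Total revenue: €312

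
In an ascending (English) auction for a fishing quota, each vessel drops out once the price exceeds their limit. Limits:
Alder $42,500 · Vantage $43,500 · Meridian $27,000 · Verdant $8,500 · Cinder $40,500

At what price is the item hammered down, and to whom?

Rule: the price rises until one bidder remains; the winner pays the price at which the last rival dropped out.
Limits ranked: 43,500 (Vantage) > 42,500 (Alder) > 40,500 (Cinder) > 27,000 (Meridian) > 8,500 (Verdant)
Bidding ends when Alder exits at $42,500; Vantage takes it.

Vantage wins at $42,500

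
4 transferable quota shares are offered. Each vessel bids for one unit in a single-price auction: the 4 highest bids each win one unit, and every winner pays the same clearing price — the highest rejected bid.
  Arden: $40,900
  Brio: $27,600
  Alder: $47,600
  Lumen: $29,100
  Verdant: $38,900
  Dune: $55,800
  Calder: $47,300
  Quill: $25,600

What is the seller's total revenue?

Ordering the bids: 55,800 (Dune), 47,600 (Alder), 47,300 (Calder), 40,900 (Arden), 38,900 (Verdant), 29,100 (Lumen), …
The 4 highest are Dune, Alder, Calder, Arden.
Clearing price = highest rejected bid = $38,900.
Total revenue = 4 × $38,900 = $155,600.

Total revenue: $155,600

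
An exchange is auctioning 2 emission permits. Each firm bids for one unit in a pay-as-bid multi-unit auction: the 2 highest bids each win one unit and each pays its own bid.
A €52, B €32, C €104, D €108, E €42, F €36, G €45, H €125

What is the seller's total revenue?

Total revenue: €233

Bids ranked high→low: 125 (H), 108 (D), 104 (C), 52 (A), …
Top 2: H, D.
Total revenue = 125 + 108 = €233.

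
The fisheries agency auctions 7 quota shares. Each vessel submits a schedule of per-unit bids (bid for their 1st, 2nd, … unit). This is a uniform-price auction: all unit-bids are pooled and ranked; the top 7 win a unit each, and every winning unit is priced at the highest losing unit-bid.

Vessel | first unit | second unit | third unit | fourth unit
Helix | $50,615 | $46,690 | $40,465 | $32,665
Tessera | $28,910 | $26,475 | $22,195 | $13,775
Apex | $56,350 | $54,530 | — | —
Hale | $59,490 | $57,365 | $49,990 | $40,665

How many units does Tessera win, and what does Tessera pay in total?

All unit-bids, highest first — top 7: 59,490 (Hale-1), 57,365 (Hale-2), 56,350 (Apex-1), 54,530 (Apex-2), 50,615 (Helix-1), 49,990 (Hale-3), 46,690 (Helix-2)
The (k+1)-th unit-bid is $40,665.
Tessera wins 0 unit(s) at $40,665 each.

Tessera: 0 units, pays $0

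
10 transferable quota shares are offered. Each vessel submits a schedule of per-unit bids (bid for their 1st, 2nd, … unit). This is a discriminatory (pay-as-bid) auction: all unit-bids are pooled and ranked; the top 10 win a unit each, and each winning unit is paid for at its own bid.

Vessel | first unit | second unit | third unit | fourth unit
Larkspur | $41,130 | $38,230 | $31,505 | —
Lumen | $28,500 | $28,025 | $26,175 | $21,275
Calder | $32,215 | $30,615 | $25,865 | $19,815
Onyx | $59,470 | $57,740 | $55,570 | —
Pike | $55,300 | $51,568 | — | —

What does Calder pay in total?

Pooled unit-bids ranked (top 10): 59,470 (Onyx-1), 57,740 (Onyx-2), 55,570 (Onyx-3), 55,300 (Pike-1), 51,568 (Pike-2), 41,130 (Larkspur-1), 38,230 (Larkspur-2), 32,215 (Calder-1), 31,505 (Larkspur-3), 30,615 (Calder-2)
Next rejected bid: $28,500 (not a price — pay-as-bid).
Calder's winning unit-bids: 32,215 + 30,615 = $62,830.

Calder pays $62,830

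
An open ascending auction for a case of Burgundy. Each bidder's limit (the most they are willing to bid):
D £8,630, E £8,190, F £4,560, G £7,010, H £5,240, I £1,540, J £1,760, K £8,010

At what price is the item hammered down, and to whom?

D wins at £8,190

Ascending (English) auction: the price rises until one bidder remains; the winner pays the price at which the last rival dropped out.
Limits ranked: 8,630 (D) > 8,190 (E) > 8,010 (K) > 7,010 (G) > 5,240 (H) > 4,560 (F) > …
Once the price passes £8,190, only D is left; the hammer falls at E's limit of £8,190.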